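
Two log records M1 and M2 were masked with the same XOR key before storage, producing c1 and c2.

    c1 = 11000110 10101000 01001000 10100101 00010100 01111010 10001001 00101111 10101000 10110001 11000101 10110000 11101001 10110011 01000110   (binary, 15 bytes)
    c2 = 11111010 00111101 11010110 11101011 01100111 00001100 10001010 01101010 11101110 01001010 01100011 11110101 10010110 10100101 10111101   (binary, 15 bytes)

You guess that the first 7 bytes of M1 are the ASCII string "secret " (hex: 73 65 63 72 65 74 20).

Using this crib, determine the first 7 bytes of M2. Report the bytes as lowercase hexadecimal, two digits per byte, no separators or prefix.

4ff0fd3c160223

First, c1 ⊕ c2 = (M1 ⊕ K) ⊕ (M2 ⊕ K) = M1 ⊕ M2, so the key drops out. Then M2 = (M1 ⊕ M2) ⊕ M1 over the first 7 bytes.
byte 0: (c6 ⊕ fa) ⊕ 73 = 3c ⊕ 73 = 4f
byte 1: (a8 ⊕ 3d) ⊕ 65 = 95 ⊕ 65 = f0
byte 2: (48 ⊕ d6) ⊕ 63 = 9e ⊕ 63 = fd
byte 3: (a5 ⊕ eb) ⊕ 72 = 4e ⊕ 72 = 3c
byte 4: (14 ⊕ 67) ⊕ 65 = 73 ⊕ 65 = 16
byte 5: (7a ⊕ 0c) ⊕ 74 = 76 ⊕ 74 = 02
byte 6: (89 ⊕ 8a) ⊕ 20 = 03 ⊕ 20 = 23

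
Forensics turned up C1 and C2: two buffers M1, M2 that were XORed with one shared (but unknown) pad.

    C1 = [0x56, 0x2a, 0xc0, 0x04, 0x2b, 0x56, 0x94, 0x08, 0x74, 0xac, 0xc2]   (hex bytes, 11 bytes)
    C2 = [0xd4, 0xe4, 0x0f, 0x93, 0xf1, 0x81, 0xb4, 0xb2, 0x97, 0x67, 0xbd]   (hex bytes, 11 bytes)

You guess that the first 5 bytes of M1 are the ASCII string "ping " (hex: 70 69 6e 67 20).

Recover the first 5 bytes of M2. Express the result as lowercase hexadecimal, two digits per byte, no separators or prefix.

First, C1 ⊕ C2 = (M1 ⊕ K) ⊕ (M2 ⊕ K) = M1 ⊕ M2, so the key drops out. Then M2 = (M1 ⊕ M2) ⊕ M1 over the first 5 bytes.
byte 0: (56 ^ d4) ^ 70 = 82 ^ 70 = f2
byte 1: (2a ^ e4) ^ 69 = ce ^ 69 = a7
byte 2: (c0 ^ 0f) ^ 6e = cf ^ 6e = a1
byte 3: (04 ^ 93) ^ 67 = 97 ^ 67 = f0
byte 4: (2b ^ f1) ^ 20 = da ^ 20 = fa

f2a7a1f0fa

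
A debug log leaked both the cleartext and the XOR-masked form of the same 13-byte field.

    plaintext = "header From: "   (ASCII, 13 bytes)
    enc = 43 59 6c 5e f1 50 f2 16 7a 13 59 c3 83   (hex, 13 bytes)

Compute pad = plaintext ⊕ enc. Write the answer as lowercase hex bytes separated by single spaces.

Since enc = plaintext ⊕ pad, XORing both sides with plaintext gives pad = plaintext ⊕ enc.
byte 0: 01101000 xor 01000011 = 00101011
byte 1: 01100101 xor 01011001 = 00111100
byte 2: 01100001 xor 01101100 = 00001101
byte 3: 01100100 xor 01011110 = 00111010
byte 4: 01100101 xor 11110001 = 10010100
byte 5: 01110010 xor 01010000 = 00100010
byte 6: 00100000 xor 11110010 = 11010010
byte 7: 01000110 xor 00010110 = 01010000
byte 8: 01110010 xor 01111010 = 00001000
byte 9: 01101111 xor 00010011 = 01111100
byte 10: 01101101 xor 01011001 = 00110100
byte 11: 00111010 xor 11000011 = 11111001
byte 12: 00100000 xor 10000011 = 10100011

2b 3c 0d 3a 94 22 d2 50 08 7c 34 f9 a3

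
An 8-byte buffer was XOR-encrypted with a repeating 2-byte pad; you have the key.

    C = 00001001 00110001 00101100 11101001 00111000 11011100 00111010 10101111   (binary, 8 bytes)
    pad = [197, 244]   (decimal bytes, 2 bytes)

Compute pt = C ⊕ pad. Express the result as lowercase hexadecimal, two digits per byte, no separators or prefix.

The 2-byte key repeats, so the effective keystream is c5 f4 c5 f4 c5 f4 c5 f4.
byte 0: 09 ⊕ c5 = cc
byte 1: 31 ⊕ f4 = c5
byte 2: 2c ⊕ c5 = e9
byte 3: e9 ⊕ f4 = 1d
byte 4: 38 ⊕ c5 = fd
byte 5: dc ⊕ f4 = 28
byte 6: 3a ⊕ c5 = ff
byte 7: af ⊕ f4 = 5b

ccc5e91dfd28ff5b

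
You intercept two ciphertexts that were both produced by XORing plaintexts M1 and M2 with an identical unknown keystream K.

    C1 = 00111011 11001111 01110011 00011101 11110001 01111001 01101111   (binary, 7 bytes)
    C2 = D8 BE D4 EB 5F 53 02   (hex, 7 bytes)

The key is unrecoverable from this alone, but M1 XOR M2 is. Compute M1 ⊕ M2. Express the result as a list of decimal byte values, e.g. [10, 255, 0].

[227, 113, 167, 246, 174, 42, 109]

C1 ⊕ C2 = (M1 ⊕ K) ⊕ (M2 ⊕ K) = M1 ⊕ M2 — the shared key cancels under XOR.
3b xor d8 = e3
cf xor be = 71
73 xor d4 = a7
1d xor eb = f6
f1 xor 5f = ae
79 xor 53 = 2a
6f xor 02 = 6d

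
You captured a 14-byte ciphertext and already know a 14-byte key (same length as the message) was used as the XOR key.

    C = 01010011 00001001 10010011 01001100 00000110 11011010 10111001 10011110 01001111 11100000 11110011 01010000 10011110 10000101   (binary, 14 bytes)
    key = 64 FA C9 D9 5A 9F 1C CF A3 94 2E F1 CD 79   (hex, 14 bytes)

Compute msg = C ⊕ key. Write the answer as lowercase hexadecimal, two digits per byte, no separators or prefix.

37f35a955c45a551ec74dda153fc

53 ^ 64 = 37
09 ^ fa = f3
93 ^ c9 = 5a
4c ^ d9 = 95
06 ^ 5a = 5c
da ^ 9f = 45
b9 ^ 1c = a5
9e ^ cf = 51
4f ^ a3 = ec
e0 ^ 94 = 74
f3 ^ 2e = dd
50 ^ f1 = a1
9e ^ cd = 53
85 ^ 79 = fc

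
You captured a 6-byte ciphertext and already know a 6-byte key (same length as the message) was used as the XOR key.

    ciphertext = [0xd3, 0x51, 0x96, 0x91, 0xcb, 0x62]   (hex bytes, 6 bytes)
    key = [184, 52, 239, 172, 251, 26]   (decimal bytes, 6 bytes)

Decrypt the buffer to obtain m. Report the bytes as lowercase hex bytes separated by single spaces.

6b 65 79 3d 30 78

byte 0: d3 xor b8 = 6b
byte 1: 51 xor 34 = 65
byte 2: 96 xor ef = 79
byte 3: 91 xor ac = 3d
byte 4: cb xor fb = 30
byte 5: 62 xor 1a = 78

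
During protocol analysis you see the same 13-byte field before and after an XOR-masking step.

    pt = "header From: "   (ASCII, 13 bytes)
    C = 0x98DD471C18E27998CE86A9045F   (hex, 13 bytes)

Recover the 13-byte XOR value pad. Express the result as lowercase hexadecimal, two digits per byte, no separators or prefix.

Since C = pt ⊕ pad, XORing both sides with pt gives pad = pt ⊕ C.
byte 0: 68 XOR 98 = f0
byte 1: 65 XOR dd = b8
byte 2: 61 XOR 47 = 26
byte 3: 64 XOR 1c = 78
byte 4: 65 XOR 18 = 7d
byte 5: 72 XOR e2 = 90
byte 6: 20 XOR 79 = 59
byte 7: 46 XOR 98 = de
byte 8: 72 XOR ce = bc
byte 9: 6f XOR 86 = e9
byte 10: 6d XOR a9 = c4
byte 11: 3a XOR 04 = 3e
byte 12: 20 XOR 5f = 7f

f0b826787d9059debce9c43e7f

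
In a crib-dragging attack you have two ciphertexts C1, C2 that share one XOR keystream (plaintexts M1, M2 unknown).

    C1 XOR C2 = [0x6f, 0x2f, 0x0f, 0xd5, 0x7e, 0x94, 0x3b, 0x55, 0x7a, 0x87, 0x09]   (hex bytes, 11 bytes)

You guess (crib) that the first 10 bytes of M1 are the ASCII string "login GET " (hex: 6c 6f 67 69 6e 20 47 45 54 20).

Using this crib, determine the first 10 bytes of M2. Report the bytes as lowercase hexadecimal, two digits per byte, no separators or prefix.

034068bc10b47c102ea7

Since C1 ⊕ C2 = M1 ⊕ M2, XORing with the guessed M1 bytes yields the corresponding M2 bytes: M2 = (C1 ⊕ C2) ⊕ M1.
6f ^ 6c = 03
2f ^ 6f = 40
0f ^ 67 = 68
d5 ^ 69 = bc
7e ^ 6e = 10
94 ^ 20 = b4
3b ^ 47 = 7c
55 ^ 45 = 10
7a ^ 54 = 2e
87 ^ 20 = a7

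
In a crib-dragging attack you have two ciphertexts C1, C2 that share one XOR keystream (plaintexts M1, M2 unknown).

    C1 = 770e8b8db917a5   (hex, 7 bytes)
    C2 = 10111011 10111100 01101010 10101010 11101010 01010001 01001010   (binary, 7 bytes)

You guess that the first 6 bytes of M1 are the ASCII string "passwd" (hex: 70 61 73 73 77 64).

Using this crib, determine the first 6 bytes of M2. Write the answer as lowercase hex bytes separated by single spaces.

bc d3 92 54 24 22

First, C1 ⊕ C2 = (M1 ⊕ K) ⊕ (M2 ⊕ K) = M1 ⊕ M2, so the key drops out. Then M2 = (M1 ⊕ M2) ⊕ M1 over the first 6 bytes.
byte 0: (77 xor bb) xor 70 = cc xor 70 = bc
byte 1: (0e xor bc) xor 61 = b2 xor 61 = d3
byte 2: (8b xor 6a) xor 73 = e1 xor 73 = 92
byte 3: (8d xor aa) xor 73 = 27 xor 73 = 54
byte 4: (b9 xor ea) xor 77 = 53 xor 77 = 24
byte 5: (17 xor 51) xor 64 = 46 xor 64 = 22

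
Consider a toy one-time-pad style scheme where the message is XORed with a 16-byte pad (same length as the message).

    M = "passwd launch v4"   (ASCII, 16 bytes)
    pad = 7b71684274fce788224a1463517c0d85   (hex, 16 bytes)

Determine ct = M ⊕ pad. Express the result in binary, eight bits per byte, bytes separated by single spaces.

XOR is its own inverse, so applying the key byte-wise gives the result directly.
70 ⊕ 7b = 0b
61 ⊕ 71 = 10
73 ⊕ 68 = 1b
73 ⊕ 42 = 31
77 ⊕ 74 = 03
64 ⊕ fc = 98
20 ⊕ e7 = c7
6c ⊕ 88 = e4
61 ⊕ 22 = 43
75 ⊕ 4a = 3f
6e ⊕ 14 = 7a
63 ⊕ 63 = 00
68 ⊕ 51 = 39
20 ⊕ 7c = 5c
76 ⊕ 0d = 7b
34 ⊕ 85 = b1

00001011 00010000 00011011 00110001 00000011 10011000 11000111 11100100 01000011 00111111 01111010 00000000 00111001 01011100 01111011 10110001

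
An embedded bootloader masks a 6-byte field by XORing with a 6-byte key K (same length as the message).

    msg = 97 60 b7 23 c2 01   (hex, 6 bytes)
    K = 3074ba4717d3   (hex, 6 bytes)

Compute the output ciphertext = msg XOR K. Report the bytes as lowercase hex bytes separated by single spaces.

a7 14 0d 64 d5 d2

XOR is its own inverse, so applying the key byte-wise gives the result directly.
byte 0: 97 xor 30 = a7
byte 1: 60 xor 74 = 14
byte 2: b7 xor ba = 0d
byte 3: 23 xor 47 = 64
byte 4: c2 xor 17 = d5
byte 5: 01 xor d3 = d2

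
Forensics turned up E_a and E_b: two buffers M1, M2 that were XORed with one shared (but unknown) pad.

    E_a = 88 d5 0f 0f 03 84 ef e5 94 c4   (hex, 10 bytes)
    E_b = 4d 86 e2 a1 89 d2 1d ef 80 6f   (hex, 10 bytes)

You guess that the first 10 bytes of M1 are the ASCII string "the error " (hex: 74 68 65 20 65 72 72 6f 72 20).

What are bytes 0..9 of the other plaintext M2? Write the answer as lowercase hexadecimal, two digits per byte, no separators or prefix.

First, E_a ⊕ E_b = (M1 ⊕ K) ⊕ (M2 ⊕ K) = M1 ⊕ M2, so the key drops out. Then M2 = (M1 ⊕ M2) ⊕ M1 over the first 10 bytes.
byte 0: (88 xor 4d) xor 74 = c5 xor 74 = b1
byte 1: (d5 xor 86) xor 68 = 53 xor 68 = 3b
byte 2: (0f xor e2) xor 65 = ed xor 65 = 88
byte 3: (0f xor a1) xor 20 = ae xor 20 = 8e
byte 4: (03 xor 89) xor 65 = 8a xor 65 = ef
byte 5: (84 xor d2) xor 72 = 56 xor 72 = 24
byte 6: (ef xor 1d) xor 72 = f2 xor 72 = 80
byte 7: (e5 xor ef) xor 6f = 0a xor 6f = 65
byte 8: (94 xor 80) xor 72 = 14 xor 72 = 66
byte 9: (c4 xor 6f) xor 20 = ab xor 20 = 8b

b13b888eef248065668b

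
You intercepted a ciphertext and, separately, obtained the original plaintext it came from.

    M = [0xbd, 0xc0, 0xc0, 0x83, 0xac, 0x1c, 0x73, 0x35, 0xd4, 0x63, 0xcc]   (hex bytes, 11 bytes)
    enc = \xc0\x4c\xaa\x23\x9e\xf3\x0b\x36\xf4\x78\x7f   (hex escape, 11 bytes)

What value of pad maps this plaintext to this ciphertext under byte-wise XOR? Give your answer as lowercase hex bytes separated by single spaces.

7d 8c 6a a0 32 ef 78 03 20 1b b3

Since enc = M ⊕ pad, XORing both sides with M gives pad = M ⊕ enc.
189 XOR 192 = 125
192 XOR  76 = 140
192 XOR 170 = 106
131 XOR  35 = 160
172 XOR 158 =  50
 28 XOR 243 = 239
115 XOR  11 = 120
 53 XOR  54 =   3
212 XOR 244 =  32
 99 XOR 120 =  27
204 XOR 127 = 179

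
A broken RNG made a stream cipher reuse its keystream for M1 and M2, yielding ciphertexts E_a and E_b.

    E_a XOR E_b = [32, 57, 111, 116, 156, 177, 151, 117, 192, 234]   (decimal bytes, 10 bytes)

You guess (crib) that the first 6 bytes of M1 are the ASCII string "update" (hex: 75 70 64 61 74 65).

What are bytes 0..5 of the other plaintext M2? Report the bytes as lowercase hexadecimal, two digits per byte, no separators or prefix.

55490b15e8d4

Since E_a ⊕ E_b = M1 ⊕ M2, XORing with the guessed M1 bytes yields the corresponding M2 bytes: M2 = (E_a ⊕ E_b) ⊕ M1.
20 ⊕ 75 = 55
39 ⊕ 70 = 49
6f ⊕ 64 = 0b
74 ⊕ 61 = 15
9c ⊕ 74 = e8
b1 ⊕ 65 = d4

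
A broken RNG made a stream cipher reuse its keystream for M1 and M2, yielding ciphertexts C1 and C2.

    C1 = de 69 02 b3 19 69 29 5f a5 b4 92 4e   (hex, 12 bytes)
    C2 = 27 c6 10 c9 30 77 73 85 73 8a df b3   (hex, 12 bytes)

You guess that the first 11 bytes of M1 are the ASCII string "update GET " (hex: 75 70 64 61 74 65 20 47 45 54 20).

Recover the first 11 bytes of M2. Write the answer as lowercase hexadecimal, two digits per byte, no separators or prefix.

First, C1 ⊕ C2 = (M1 ⊕ K) ⊕ (M2 ⊕ K) = M1 ⊕ M2, so the key drops out. Then M2 = (M1 ⊕ M2) ⊕ M1 over the first 11 bytes.
byte 0: (de ⊕ 27) ⊕ 75 = f9 ⊕ 75 = 8c
byte 1: (69 ⊕ c6) ⊕ 70 = af ⊕ 70 = df
byte 2: (02 ⊕ 10) ⊕ 64 = 12 ⊕ 64 = 76
byte 3: (b3 ⊕ c9) ⊕ 61 = 7a ⊕ 61 = 1b
byte 4: (19 ⊕ 30) ⊕ 74 = 29 ⊕ 74 = 5d
byte 5: (69 ⊕ 77) ⊕ 65 = 1e ⊕ 65 = 7b
byte 6: (29 ⊕ 73) ⊕ 20 = 5a ⊕ 20 = 7a
byte 7: (5f ⊕ 85) ⊕ 47 = da ⊕ 47 = 9d
byte 8: (a5 ⊕ 73) ⊕ 45 = d6 ⊕ 45 = 93
byte 9: (b4 ⊕ 8a) ⊕ 54 = 3e ⊕ 54 = 6a
byte 10: (92 ⊕ df) ⊕ 20 = 4d ⊕ 20 = 6d

8cdf761b5d7b7a9d936a6d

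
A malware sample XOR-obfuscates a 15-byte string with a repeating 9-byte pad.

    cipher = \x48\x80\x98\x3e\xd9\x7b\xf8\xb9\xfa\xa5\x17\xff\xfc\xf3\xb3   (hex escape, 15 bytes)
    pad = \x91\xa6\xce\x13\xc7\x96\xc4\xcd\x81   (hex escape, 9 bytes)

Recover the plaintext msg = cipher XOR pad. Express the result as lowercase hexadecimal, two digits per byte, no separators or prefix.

d926562d1eed3c747b34b131ef3425

The 9-byte key repeats, so the effective keystream is 91 a6 ce 13 c7 96 c4 cd 81 91 a6 ce 13 c7 96.
byte 0:  72 ^ 145 = 217
byte 1: 128 ^ 166 =  38
byte 2: 152 ^ 206 =  86
byte 3:  62 ^  19 =  45
byte 4: 217 ^ 199 =  30
byte 5: 123 ^ 150 = 237
byte 6: 248 ^ 196 =  60
byte 7: 185 ^ 205 = 116
byte 8: 250 ^ 129 = 123
byte 9: 165 ^ 145 =  52
byte 10:  23 ^ 166 = 177
byte 11: 255 ^ 206 =  49
byte 12: 252 ^  19 = 239
byte 13: 243 ^ 199 =  52
byte 14: 179 ^ 150 =  37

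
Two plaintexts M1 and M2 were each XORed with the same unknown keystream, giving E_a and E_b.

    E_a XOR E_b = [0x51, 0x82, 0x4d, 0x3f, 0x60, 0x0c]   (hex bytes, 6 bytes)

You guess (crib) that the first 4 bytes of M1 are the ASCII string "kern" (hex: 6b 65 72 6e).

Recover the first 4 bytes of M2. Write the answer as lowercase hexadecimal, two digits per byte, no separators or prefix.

Since E_a ⊕ E_b = M1 ⊕ M2, XORing with the guessed M1 bytes yields the corresponding M2 bytes: M2 = (E_a ⊕ E_b) ⊕ M1.
51 xor 6b = 3a
82 xor 65 = e7
4d xor 72 = 3f
3f xor 6e = 51

3ae73f51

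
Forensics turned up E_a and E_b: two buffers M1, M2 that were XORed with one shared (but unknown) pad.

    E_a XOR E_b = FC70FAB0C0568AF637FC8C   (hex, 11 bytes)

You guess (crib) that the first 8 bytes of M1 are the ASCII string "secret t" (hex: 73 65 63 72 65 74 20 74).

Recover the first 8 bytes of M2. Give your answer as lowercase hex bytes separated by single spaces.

Since E_a ⊕ E_b = M1 ⊕ M2, XORing with the guessed M1 bytes yields the corresponding M2 bytes: M2 = (E_a ⊕ E_b) ⊕ M1.
11111100 ^ 01110011 = 10001111
01110000 ^ 01100101 = 00010101
11111010 ^ 01100011 = 10011001
10110000 ^ 01110010 = 11000010
11000000 ^ 01100101 = 10100101
01010110 ^ 01110100 = 00100010
10001010 ^ 00100000 = 10101010
11110110 ^ 01110100 = 10000010

8f 15 99 c2 a5 22 aa 82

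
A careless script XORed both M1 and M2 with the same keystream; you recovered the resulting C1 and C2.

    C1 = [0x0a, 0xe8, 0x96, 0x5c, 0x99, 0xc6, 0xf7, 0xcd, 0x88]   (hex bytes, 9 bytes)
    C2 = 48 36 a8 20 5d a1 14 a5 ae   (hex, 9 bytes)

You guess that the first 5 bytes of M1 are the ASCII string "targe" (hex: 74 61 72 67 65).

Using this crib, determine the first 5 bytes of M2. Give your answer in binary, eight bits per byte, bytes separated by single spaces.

00110110 10111111 01001100 00011011 10100001

First, C1 ⊕ C2 = (M1 ⊕ K) ⊕ (M2 ⊕ K) = M1 ⊕ M2, so the key drops out. Then M2 = (M1 ⊕ M2) ⊕ M1 over the first 5 bytes.
byte 0: (0a XOR 48) XOR 74 = 42 XOR 74 = 36
byte 1: (e8 XOR 36) XOR 61 = de XOR 61 = bf
byte 2: (96 XOR a8) XOR 72 = 3e XOR 72 = 4c
byte 3: (5c XOR 20) XOR 67 = 7c XOR 67 = 1b
byte 4: (99 XOR 5d) XOR 65 = c4 XOR 65 = a1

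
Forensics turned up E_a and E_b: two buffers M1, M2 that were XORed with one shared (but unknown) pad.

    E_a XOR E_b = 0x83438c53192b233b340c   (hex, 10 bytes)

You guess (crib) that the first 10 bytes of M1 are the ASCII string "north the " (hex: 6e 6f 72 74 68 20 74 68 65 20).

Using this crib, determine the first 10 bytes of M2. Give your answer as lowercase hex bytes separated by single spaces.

Since E_a ⊕ E_b = M1 ⊕ M2, XORing with the guessed M1 bytes yields the corresponding M2 bytes: M2 = (E_a ⊕ E_b) ⊕ M1.
131 xor 110 = 237
 67 xor 111 =  44
140 xor 114 = 254
 83 xor 116 =  39
 25 xor 104 = 113
 43 xor  32 =  11
 35 xor 116 =  87
 59 xor 104 =  83
 52 xor 101 =  81
 12 xor  32 =  44

ed 2c fe 27 71 0b 57 53 51 2c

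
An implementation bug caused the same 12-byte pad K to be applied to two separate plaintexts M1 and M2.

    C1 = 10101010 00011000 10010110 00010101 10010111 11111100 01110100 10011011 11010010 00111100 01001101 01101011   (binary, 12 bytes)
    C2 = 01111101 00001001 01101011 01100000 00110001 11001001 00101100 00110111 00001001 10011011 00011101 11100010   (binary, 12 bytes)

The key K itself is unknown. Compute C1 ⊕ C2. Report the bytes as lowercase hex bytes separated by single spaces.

C1 ⊕ C2 = (M1 ⊕ K) ⊕ (M2 ⊕ K) = M1 ⊕ M2 — the shared key cancels under XOR.
10101010 xor 01111101 = 11010111
00011000 xor 00001001 = 00010001
10010110 xor 01101011 = 11111101
00010101 xor 01100000 = 01110101
10010111 xor 00110001 = 10100110
11111100 xor 11001001 = 00110101
01110100 xor 00101100 = 01011000
10011011 xor 00110111 = 10101100
11010010 xor 00001001 = 11011011
00111100 xor 10011011 = 10100111
01001101 xor 00011101 = 01010000
01101011 xor 11100010 = 10001001

d7 11 fd 75 a6 35 58 ac db a7 50 89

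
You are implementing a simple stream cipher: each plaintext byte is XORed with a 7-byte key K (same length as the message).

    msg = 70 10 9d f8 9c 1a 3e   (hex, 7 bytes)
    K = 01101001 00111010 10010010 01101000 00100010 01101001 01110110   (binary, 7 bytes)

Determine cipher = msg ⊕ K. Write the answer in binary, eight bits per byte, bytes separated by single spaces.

byte 0: 01110000 xor 01101001 = 00011001
byte 1: 00010000 xor 00111010 = 00101010
byte 2: 10011101 xor 10010010 = 00001111
byte 3: 11111000 xor 01101000 = 10010000
byte 4: 10011100 xor 00100010 = 10111110
byte 5: 00011010 xor 01101001 = 01110011
byte 6: 00111110 xor 01110110 = 01001000

00011001 00101010 00001111 10010000 10111110 01110011 01001000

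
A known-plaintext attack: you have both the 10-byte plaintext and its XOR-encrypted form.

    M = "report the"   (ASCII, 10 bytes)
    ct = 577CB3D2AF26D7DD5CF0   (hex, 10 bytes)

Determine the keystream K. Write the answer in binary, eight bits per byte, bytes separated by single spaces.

00100101 00011001 11000011 10111101 11011101 01010010 11110111 10101001 00110100 10010101

Since ct = M ⊕ K, XORing both sides with M gives K = M ⊕ ct.
01110010 ⊕ 01010111 = 00100101
01100101 ⊕ 01111100 = 00011001
01110000 ⊕ 10110011 = 11000011
01101111 ⊕ 11010010 = 10111101
01110010 ⊕ 10101111 = 11011101
01110100 ⊕ 00100110 = 01010010
00100000 ⊕ 11010111 = 11110111
01110100 ⊕ 11011101 = 10101001
01101000 ⊕ 01011100 = 00110100
01100101 ⊕ 11110000 = 10010101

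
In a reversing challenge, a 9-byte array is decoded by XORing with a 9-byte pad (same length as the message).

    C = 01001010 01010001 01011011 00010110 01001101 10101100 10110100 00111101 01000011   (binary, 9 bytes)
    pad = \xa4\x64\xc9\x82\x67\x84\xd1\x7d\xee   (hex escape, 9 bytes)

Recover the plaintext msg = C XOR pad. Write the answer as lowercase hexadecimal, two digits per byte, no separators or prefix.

ee3592942a286540ad

XOR is its own inverse, so applying the key byte-wise gives the result directly.
4a ^ a4 = ee
51 ^ 64 = 35
5b ^ c9 = 92
16 ^ 82 = 94
4d ^ 67 = 2a
ac ^ 84 = 28
b4 ^ d1 = 65
3d ^ 7d = 40
43 ^ ee = ad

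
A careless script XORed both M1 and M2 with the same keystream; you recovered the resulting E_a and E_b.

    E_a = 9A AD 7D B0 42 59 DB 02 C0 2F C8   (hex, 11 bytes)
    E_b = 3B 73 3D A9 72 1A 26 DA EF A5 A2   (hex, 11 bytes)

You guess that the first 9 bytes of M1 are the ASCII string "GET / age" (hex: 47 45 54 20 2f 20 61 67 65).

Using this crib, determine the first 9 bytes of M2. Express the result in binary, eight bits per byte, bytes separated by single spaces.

First, E_a ⊕ E_b = (M1 ⊕ K) ⊕ (M2 ⊕ K) = M1 ⊕ M2, so the key drops out. Then M2 = (M1 ⊕ M2) ⊕ M1 over the first 9 bytes.
byte 0: (9a ^ 3b) ^ 47 = a1 ^ 47 = e6
byte 1: (ad ^ 73) ^ 45 = de ^ 45 = 9b
byte 2: (7d ^ 3d) ^ 54 = 40 ^ 54 = 14
byte 3: (b0 ^ a9) ^ 20 = 19 ^ 20 = 39
byte 4: (42 ^ 72) ^ 2f = 30 ^ 2f = 1f
byte 5: (59 ^ 1a) ^ 20 = 43 ^ 20 = 63
byte 6: (db ^ 26) ^ 61 = fd ^ 61 = 9c
byte 7: (02 ^ da) ^ 67 = d8 ^ 67 = bf
byte 8: (c0 ^ ef) ^ 65 = 2f ^ 65 = 4a

11100110 10011011 00010100 00111001 00011111 01100011 10011100 10111111 01001010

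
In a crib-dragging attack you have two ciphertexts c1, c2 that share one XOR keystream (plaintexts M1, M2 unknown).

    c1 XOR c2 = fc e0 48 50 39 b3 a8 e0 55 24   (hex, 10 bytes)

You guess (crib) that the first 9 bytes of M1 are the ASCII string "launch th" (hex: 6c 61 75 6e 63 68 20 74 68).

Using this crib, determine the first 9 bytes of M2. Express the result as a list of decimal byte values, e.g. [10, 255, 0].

Since c1 ⊕ c2 = M1 ⊕ M2, XORing with the guessed M1 bytes yields the corresponding M2 bytes: M2 = (c1 ⊕ c2) ⊕ M1.
fc ^ 6c = 90
e0 ^ 61 = 81
48 ^ 75 = 3d
50 ^ 6e = 3e
39 ^ 63 = 5a
b3 ^ 68 = db
a8 ^ 20 = 88
e0 ^ 74 = 94
55 ^ 68 = 3d

[144, 129, 61, 62, 90, 219, 136, 148, 61]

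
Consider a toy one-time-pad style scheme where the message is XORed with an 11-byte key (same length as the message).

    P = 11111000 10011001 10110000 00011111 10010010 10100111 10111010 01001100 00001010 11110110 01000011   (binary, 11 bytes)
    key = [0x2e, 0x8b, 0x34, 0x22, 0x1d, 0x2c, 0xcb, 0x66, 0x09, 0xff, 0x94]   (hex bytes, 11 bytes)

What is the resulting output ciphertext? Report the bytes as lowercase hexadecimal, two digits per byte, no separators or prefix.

11111000 ^ 00101110 = 11010110
10011001 ^ 10001011 = 00010010
10110000 ^ 00110100 = 10000100
00011111 ^ 00100010 = 00111101
10010010 ^ 00011101 = 10001111
10100111 ^ 00101100 = 10001011
10111010 ^ 11001011 = 01110001
01001100 ^ 01100110 = 00101010
00001010 ^ 00001001 = 00000011
11110110 ^ 11111111 = 00001001
01000011 ^ 10010100 = 11010111

d612843d8f8b712a0309d7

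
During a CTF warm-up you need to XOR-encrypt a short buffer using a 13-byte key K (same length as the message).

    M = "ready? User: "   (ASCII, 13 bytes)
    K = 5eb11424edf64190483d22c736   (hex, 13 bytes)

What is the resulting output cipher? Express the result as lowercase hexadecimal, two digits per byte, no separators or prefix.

72 xor 5e = 2c
65 xor b1 = d4
61 xor 14 = 75
64 xor 24 = 40
79 xor ed = 94
3f xor f6 = c9
20 xor 41 = 61
55 xor 90 = c5
73 xor 48 = 3b
65 xor 3d = 58
72 xor 22 = 50
3a xor c7 = fd
20 xor 36 = 16

2cd4754094c961c53b5850fd16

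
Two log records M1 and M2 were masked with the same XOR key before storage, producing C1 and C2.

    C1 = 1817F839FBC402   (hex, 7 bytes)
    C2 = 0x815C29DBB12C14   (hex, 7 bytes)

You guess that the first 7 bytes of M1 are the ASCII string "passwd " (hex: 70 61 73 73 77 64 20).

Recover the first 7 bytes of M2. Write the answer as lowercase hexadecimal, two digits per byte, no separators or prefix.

First, C1 ⊕ C2 = (M1 ⊕ K) ⊕ (M2 ⊕ K) = M1 ⊕ M2, so the key drops out. Then M2 = (M1 ⊕ M2) ⊕ M1 over the first 7 bytes.
byte 0: (18 XOR 81) XOR 70 = 99 XOR 70 = e9
byte 1: (17 XOR 5c) XOR 61 = 4b XOR 61 = 2a
byte 2: (f8 XOR 29) XOR 73 = d1 XOR 73 = a2
byte 3: (39 XOR db) XOR 73 = e2 XOR 73 = 91
byte 4: (fb XOR b1) XOR 77 = 4a XOR 77 = 3d
byte 5: (c4 XOR 2c) XOR 64 = e8 XOR 64 = 8c
byte 6: (02 XOR 14) XOR 20 = 16 XOR 20 = 36

e92aa2913d8c36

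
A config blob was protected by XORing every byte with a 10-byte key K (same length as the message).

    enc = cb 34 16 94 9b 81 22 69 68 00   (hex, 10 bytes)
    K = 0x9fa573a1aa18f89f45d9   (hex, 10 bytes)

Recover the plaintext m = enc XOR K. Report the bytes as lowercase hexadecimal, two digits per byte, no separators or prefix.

549165353199daf62dd9

XOR is its own inverse, so applying the key byte-wise gives the result directly.
cb ^ 9f = 54
34 ^ a5 = 91
16 ^ 73 = 65
94 ^ a1 = 35
9b ^ aa = 31
81 ^ 18 = 99
22 ^ f8 = da
69 ^ 9f = f6
68 ^ 45 = 2d
00 ^ d9 = d9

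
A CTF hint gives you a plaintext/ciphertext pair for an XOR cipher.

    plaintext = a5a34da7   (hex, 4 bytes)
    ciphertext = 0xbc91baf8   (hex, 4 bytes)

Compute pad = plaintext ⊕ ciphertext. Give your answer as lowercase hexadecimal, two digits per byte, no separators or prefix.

Since ciphertext = plaintext ⊕ pad, XORing both sides with plaintext gives pad = plaintext ⊕ ciphertext.
byte 0: a5 xor bc = 19
byte 1: a3 xor 91 = 32
byte 2: 4d xor ba = f7
byte 3: a7 xor f8 = 5f

1932f75f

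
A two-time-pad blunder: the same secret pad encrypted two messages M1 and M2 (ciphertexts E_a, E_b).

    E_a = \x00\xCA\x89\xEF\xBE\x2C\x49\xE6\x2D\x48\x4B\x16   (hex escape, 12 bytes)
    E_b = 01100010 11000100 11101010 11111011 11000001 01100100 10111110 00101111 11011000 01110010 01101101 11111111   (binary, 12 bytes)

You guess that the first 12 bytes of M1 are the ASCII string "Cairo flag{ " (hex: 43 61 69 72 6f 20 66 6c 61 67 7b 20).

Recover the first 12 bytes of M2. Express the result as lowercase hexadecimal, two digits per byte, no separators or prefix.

First, E_a ⊕ E_b = (M1 ⊕ K) ⊕ (M2 ⊕ K) = M1 ⊕ M2, so the key drops out. Then M2 = (M1 ⊕ M2) ⊕ M1 over the first 12 bytes.
byte 0: (00 XOR 62) XOR 43 = 62 XOR 43 = 21
byte 1: (ca XOR c4) XOR 61 = 0e XOR 61 = 6f
byte 2: (89 XOR ea) XOR 69 = 63 XOR 69 = 0a
byte 3: (ef XOR fb) XOR 72 = 14 XOR 72 = 66
byte 4: (be XOR c1) XOR 6f = 7f XOR 6f = 10
byte 5: (2c XOR 64) XOR 20 = 48 XOR 20 = 68
byte 6: (49 XOR be) XOR 66 = f7 XOR 66 = 91
byte 7: (e6 XOR 2f) XOR 6c = c9 XOR 6c = a5
byte 8: (2d XOR d8) XOR 61 = f5 XOR 61 = 94
byte 9: (48 XOR 72) XOR 67 = 3a XOR 67 = 5d
byte 10: (4b XOR 6d) XOR 7b = 26 XOR 7b = 5d
byte 11: (16 XOR ff) XOR 20 = e9 XOR 20 = c9

216f0a66106891a5945d5dc9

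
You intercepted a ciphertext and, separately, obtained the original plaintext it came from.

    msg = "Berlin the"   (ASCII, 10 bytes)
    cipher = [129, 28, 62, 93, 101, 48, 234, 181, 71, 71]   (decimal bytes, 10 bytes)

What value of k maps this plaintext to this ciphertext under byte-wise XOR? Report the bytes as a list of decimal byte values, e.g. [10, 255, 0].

[195, 121, 76, 49, 12, 94, 202, 193, 47, 34]

Since cipher = msg ⊕ k, XORing both sides with msg gives k = msg ⊕ cipher.
42 ⊕ 81 = c3
65 ⊕ 1c = 79
72 ⊕ 3e = 4c
6c ⊕ 5d = 31
69 ⊕ 65 = 0c
6e ⊕ 30 = 5e
20 ⊕ ea = ca
74 ⊕ b5 = c1
68 ⊕ 47 = 2f
65 ⊕ 47 = 22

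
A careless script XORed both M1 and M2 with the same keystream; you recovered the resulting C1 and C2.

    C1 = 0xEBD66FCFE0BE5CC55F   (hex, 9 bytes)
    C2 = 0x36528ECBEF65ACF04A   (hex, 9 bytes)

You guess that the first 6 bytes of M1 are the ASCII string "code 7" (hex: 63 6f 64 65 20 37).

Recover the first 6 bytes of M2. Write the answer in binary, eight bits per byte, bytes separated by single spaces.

First, C1 ⊕ C2 = (M1 ⊕ K) ⊕ (M2 ⊕ K) = M1 ⊕ M2, so the key drops out. Then M2 = (M1 ⊕ M2) ⊕ M1 over the first 6 bytes.
byte 0: (eb xor 36) xor 63 = dd xor 63 = be
byte 1: (d6 xor 52) xor 6f = 84 xor 6f = eb
byte 2: (6f xor 8e) xor 64 = e1 xor 64 = 85
byte 3: (cf xor cb) xor 65 = 04 xor 65 = 61
byte 4: (e0 xor ef) xor 20 = 0f xor 20 = 2f
byte 5: (be xor 65) xor 37 = db xor 37 = ec

10111110 11101011 10000101 01100001 00101111 11101100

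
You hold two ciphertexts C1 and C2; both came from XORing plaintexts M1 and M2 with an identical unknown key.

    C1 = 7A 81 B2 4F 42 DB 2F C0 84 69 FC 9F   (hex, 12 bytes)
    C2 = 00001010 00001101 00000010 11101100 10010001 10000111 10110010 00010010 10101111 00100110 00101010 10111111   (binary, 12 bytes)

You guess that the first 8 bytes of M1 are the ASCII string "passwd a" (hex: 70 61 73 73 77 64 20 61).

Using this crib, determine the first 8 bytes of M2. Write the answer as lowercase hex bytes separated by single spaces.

00 ed c3 d0 a4 38 bd b3

First, C1 ⊕ C2 = (M1 ⊕ K) ⊕ (M2 ⊕ K) = M1 ⊕ M2, so the key drops out. Then M2 = (M1 ⊕ M2) ⊕ M1 over the first 8 bytes.
byte 0: (7a ⊕ 0a) ⊕ 70 = 70 ⊕ 70 = 00
byte 1: (81 ⊕ 0d) ⊕ 61 = 8c ⊕ 61 = ed
byte 2: (b2 ⊕ 02) ⊕ 73 = b0 ⊕ 73 = c3
byte 3: (4f ⊕ ec) ⊕ 73 = a3 ⊕ 73 = d0
byte 4: (42 ⊕ 91) ⊕ 77 = d3 ⊕ 77 = a4
byte 5: (db ⊕ 87) ⊕ 64 = 5c ⊕ 64 = 38
byte 6: (2f ⊕ b2) ⊕ 20 = 9d ⊕ 20 = bd
byte 7: (c0 ⊕ 12) ⊕ 61 = d2 ⊕ 61 = b3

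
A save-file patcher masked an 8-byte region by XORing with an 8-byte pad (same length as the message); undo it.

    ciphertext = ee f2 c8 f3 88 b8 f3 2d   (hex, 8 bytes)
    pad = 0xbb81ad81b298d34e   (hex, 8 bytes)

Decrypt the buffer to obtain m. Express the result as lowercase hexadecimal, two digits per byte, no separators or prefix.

557365723a202063

11101110 XOR 10111011 = 01010101
11110010 XOR 10000001 = 01110011
11001000 XOR 10101101 = 01100101
11110011 XOR 10000001 = 01110010
10001000 XOR 10110010 = 00111010
10111000 XOR 10011000 = 00100000
11110011 XOR 11010011 = 00100000
00101101 XOR 01001110 = 01100011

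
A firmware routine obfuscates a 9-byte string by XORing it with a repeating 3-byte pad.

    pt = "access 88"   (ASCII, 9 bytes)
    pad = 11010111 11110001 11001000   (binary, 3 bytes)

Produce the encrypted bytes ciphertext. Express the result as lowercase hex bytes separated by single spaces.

b6 92 ab b2 82 bb f7 c9 f0

The 3-byte key repeats, so the effective keystream is d7 f1 c8 d7 f1 c8 d7 f1 c8.
byte 0: 61 XOR d7 = b6
byte 1: 63 XOR f1 = 92
byte 2: 63 XOR c8 = ab
byte 3: 65 XOR d7 = b2
byte 4: 73 XOR f1 = 82
byte 5: 73 XOR c8 = bb
byte 6: 20 XOR d7 = f7
byte 7: 38 XOR f1 = c9
byte 8: 38 XOR c8 = f0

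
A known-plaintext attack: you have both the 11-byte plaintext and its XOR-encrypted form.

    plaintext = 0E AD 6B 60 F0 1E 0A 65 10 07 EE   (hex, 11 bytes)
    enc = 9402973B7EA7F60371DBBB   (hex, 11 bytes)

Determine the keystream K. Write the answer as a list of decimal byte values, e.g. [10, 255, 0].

Since enc = plaintext ⊕ K, XORing both sides with plaintext gives K = plaintext ⊕ enc.
 14 ⊕ 148 = 154
173 ⊕   2 = 175
107 ⊕ 151 = 252
 96 ⊕  59 =  91
240 ⊕ 126 = 142
 30 ⊕ 167 = 185
 10 ⊕ 246 = 252
101 ⊕   3 = 102
 16 ⊕ 113 =  97
  7 ⊕ 219 = 220
238 ⊕ 187 =  85

[154, 175, 252, 91, 142, 185, 252, 102, 97, 220, 85]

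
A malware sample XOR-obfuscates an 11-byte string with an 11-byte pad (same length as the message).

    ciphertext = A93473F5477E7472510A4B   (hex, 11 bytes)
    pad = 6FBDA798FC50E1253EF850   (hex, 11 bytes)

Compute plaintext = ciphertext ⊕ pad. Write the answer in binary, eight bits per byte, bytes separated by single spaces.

11000110 10001001 11010100 01101101 10111011 00101110 10010101 01010111 01101111 11110010 00011011

XOR is its own inverse, so applying the key byte-wise gives the result directly.
169 xor 111 = 198
 52 xor 189 = 137
115 xor 167 = 212
245 xor 152 = 109
 71 xor 252 = 187
126 xor  80 =  46
116 xor 225 = 149
114 xor  37 =  87
 81 xor  62 = 111
 10 xor 248 = 242
 75 xor  80 =  27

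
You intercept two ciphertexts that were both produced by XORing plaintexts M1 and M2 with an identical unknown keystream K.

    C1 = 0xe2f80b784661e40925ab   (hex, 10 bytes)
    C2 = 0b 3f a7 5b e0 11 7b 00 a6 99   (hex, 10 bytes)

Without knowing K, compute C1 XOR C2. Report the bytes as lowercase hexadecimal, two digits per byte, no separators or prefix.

e9c7ac23a6709f098332

C1 ⊕ C2 = (M1 ⊕ K) ⊕ (M2 ⊕ K) = M1 ⊕ M2 — the shared key cancels under XOR.
byte 0: 11100010 XOR 00001011 = 11101001
byte 1: 11111000 XOR 00111111 = 11000111
byte 2: 00001011 XOR 10100111 = 10101100
byte 3: 01111000 XOR 01011011 = 00100011
byte 4: 01000110 XOR 11100000 = 10100110
byte 5: 01100001 XOR 00010001 = 01110000
byte 6: 11100100 XOR 01111011 = 10011111
byte 7: 00001001 XOR 00000000 = 00001001
byte 8: 00100101 XOR 10100110 = 10000011
byte 9: 10101011 XOR 10011001 = 00110010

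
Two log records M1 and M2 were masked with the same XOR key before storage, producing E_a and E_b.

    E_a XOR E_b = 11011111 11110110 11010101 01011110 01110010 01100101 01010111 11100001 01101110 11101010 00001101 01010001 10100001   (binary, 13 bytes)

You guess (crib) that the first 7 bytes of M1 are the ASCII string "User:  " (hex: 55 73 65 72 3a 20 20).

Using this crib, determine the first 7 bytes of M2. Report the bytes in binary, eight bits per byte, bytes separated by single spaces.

10001010 10000101 10110000 00101100 01001000 01000101 01110111

Since E_a ⊕ E_b = M1 ⊕ M2, XORing with the guessed M1 bytes yields the corresponding M2 bytes: M2 = (E_a ⊕ E_b) ⊕ M1.
byte 0: df XOR 55 = 8a
byte 1: f6 XOR 73 = 85
byte 2: d5 XOR 65 = b0
byte 3: 5e XOR 72 = 2c
byte 4: 72 XOR 3a = 48
byte 5: 65 XOR 20 = 45
byte 6: 57 XOR 20 = 77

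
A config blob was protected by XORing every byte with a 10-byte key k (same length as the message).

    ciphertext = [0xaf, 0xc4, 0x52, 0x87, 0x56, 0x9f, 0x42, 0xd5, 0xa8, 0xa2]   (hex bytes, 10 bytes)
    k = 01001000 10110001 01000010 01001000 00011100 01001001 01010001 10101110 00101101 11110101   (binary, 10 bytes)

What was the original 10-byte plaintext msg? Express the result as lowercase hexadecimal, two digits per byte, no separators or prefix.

10101111 xor 01001000 = 11100111
11000100 xor 10110001 = 01110101
01010010 xor 01000010 = 00010000
10000111 xor 01001000 = 11001111
01010110 xor 00011100 = 01001010
10011111 xor 01001001 = 11010110
01000010 xor 01010001 = 00010011
11010101 xor 10101110 = 01111011
10101000 xor 00101101 = 10000101
10100010 xor 11110101 = 01010111

e77510cf4ad6137b8557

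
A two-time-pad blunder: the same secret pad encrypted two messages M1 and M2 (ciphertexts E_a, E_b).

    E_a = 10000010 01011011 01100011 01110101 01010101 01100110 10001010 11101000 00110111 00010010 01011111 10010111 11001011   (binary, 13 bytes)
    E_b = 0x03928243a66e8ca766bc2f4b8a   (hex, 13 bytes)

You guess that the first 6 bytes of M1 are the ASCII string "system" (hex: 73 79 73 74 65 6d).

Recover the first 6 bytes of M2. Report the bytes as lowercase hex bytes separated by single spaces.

First, E_a ⊕ E_b = (M1 ⊕ K) ⊕ (M2 ⊕ K) = M1 ⊕ M2, so the key drops out. Then M2 = (M1 ⊕ M2) ⊕ M1 over the first 6 bytes.
byte 0: (82 xor 03) xor 73 = 81 xor 73 = f2
byte 1: (5b xor 92) xor 79 = c9 xor 79 = b0
byte 2: (63 xor 82) xor 73 = e1 xor 73 = 92
byte 3: (75 xor 43) xor 74 = 36 xor 74 = 42
byte 4: (55 xor a6) xor 65 = f3 xor 65 = 96
byte 5: (66 xor 6e) xor 6d = 08 xor 6d = 65

f2 b0 92 42 96 65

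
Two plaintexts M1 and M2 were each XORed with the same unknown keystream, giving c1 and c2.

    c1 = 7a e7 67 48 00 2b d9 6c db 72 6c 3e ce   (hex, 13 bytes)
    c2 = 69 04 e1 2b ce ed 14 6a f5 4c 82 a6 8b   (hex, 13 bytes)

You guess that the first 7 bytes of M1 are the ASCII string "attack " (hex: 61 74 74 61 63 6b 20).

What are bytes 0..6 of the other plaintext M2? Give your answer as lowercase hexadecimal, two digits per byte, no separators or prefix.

7297f202adaded

First, c1 ⊕ c2 = (M1 ⊕ K) ⊕ (M2 ⊕ K) = M1 ⊕ M2, so the key drops out. Then M2 = (M1 ⊕ M2) ⊕ M1 over the first 7 bytes.
byte 0: (7a XOR 69) XOR 61 = 13 XOR 61 = 72
byte 1: (e7 XOR 04) XOR 74 = e3 XOR 74 = 97
byte 2: (67 XOR e1) XOR 74 = 86 XOR 74 = f2
byte 3: (48 XOR 2b) XOR 61 = 63 XOR 61 = 02
byte 4: (00 XOR ce) XOR 63 = ce XOR 63 = ad
byte 5: (2b XOR ed) XOR 6b = c6 XOR 6b = ad
byte 6: (d9 XOR 14) XOR 20 = cd XOR 20 = ed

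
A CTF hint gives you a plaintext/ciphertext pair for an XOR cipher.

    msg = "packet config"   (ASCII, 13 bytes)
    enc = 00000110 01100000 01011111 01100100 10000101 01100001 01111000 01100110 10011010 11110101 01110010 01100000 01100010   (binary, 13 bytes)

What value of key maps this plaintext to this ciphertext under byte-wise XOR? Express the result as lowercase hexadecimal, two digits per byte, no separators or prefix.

Since enc = msg ⊕ key, XORing both sides with msg gives key = msg ⊕ enc.
112 XOR   6 = 118
 97 XOR  96 =   1
 99 XOR  95 =  60
107 XOR 100 =  15
101 XOR 133 = 224
116 XOR  97 =  21
 32 XOR 120 =  88
 99 XOR 102 =   5
111 XOR 154 = 245
110 XOR 245 = 155
102 XOR 114 =  20
105 XOR  96 =   9
103 XOR  98 =   5

76013c0fe0155805f59b140905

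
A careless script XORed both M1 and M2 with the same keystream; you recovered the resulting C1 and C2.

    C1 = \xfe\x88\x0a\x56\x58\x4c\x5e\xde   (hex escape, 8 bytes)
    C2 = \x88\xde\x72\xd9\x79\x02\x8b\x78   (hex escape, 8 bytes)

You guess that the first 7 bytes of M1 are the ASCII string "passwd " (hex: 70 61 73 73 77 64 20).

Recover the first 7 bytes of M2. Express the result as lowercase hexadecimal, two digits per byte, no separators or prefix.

06370bfc562af5

First, C1 ⊕ C2 = (M1 ⊕ K) ⊕ (M2 ⊕ K) = M1 ⊕ M2, so the key drops out. Then M2 = (M1 ⊕ M2) ⊕ M1 over the first 7 bytes.
byte 0: (fe xor 88) xor 70 = 76 xor 70 = 06
byte 1: (88 xor de) xor 61 = 56 xor 61 = 37
byte 2: (0a xor 72) xor 73 = 78 xor 73 = 0b
byte 3: (56 xor d9) xor 73 = 8f xor 73 = fc
byte 4: (58 xor 79) xor 77 = 21 xor 77 = 56
byte 5: (4c xor 02) xor 64 = 4e xor 64 = 2a
byte 6: (5e xor 8b) xor 20 = d5 xor 20 = f5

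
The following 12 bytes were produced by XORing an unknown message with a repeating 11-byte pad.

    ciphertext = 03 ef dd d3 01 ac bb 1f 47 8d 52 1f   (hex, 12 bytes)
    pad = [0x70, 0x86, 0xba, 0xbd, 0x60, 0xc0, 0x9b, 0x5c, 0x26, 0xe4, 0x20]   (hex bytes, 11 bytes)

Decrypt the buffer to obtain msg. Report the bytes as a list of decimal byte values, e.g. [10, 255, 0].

The 11-byte key repeats, so the effective keystream is 70 86 ba bd 60 c0 9b 5c 26 e4 20 70.
byte 0: 03 ^ 70 = 73
byte 1: ef ^ 86 = 69
byte 2: dd ^ ba = 67
byte 3: d3 ^ bd = 6e
byte 4: 01 ^ 60 = 61
byte 5: ac ^ c0 = 6c
byte 6: bb ^ 9b = 20
byte 7: 1f ^ 5c = 43
byte 8: 47 ^ 26 = 61
byte 9: 8d ^ e4 = 69
byte 10: 52 ^ 20 = 72
byte 11: 1f ^ 70 = 6f

[115, 105, 103, 110, 97, 108, 32, 67, 97, 105, 114, 111]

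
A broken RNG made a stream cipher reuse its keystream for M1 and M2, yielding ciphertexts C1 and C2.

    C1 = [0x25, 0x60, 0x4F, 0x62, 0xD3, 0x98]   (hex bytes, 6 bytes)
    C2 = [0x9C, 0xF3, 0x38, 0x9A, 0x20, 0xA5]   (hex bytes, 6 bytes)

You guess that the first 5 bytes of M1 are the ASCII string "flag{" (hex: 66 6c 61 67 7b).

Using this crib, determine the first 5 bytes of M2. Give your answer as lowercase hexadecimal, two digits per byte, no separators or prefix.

First, C1 ⊕ C2 = (M1 ⊕ K) ⊕ (M2 ⊕ K) = M1 ⊕ M2, so the key drops out. Then M2 = (M1 ⊕ M2) ⊕ M1 over the first 5 bytes.
byte 0: (25 XOR 9c) XOR 66 = b9 XOR 66 = df
byte 1: (60 XOR f3) XOR 6c = 93 XOR 6c = ff
byte 2: (4f XOR 38) XOR 61 = 77 XOR 61 = 16
byte 3: (62 XOR 9a) XOR 67 = f8 XOR 67 = 9f
byte 4: (d3 XOR 20) XOR 7b = f3 XOR 7b = 88

dfff169f88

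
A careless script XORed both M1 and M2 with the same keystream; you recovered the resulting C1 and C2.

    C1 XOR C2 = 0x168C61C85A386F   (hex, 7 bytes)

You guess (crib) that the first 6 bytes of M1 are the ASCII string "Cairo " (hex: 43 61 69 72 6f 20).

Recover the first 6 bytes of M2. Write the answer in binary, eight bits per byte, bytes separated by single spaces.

Since C1 ⊕ C2 = M1 ⊕ M2, XORing with the guessed M1 bytes yields the corresponding M2 bytes: M2 = (C1 ⊕ C2) ⊕ M1.
byte 0: 00010110 XOR 01000011 = 01010101
byte 1: 10001100 XOR 01100001 = 11101101
byte 2: 01100001 XOR 01101001 = 00001000
byte 3: 11001000 XOR 01110010 = 10111010
byte 4: 01011010 XOR 01101111 = 00110101
byte 5: 00111000 XOR 00100000 = 00011000

01010101 11101101 00001000 10111010 00110101 00011000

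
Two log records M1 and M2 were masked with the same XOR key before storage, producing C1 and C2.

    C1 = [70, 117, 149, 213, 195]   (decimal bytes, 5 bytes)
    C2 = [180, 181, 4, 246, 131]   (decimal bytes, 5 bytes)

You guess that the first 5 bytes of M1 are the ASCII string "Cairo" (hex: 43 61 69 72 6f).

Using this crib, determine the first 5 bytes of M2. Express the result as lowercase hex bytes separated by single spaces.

b1 a1 f8 51 2f

First, C1 ⊕ C2 = (M1 ⊕ K) ⊕ (M2 ⊕ K) = M1 ⊕ M2, so the key drops out. Then M2 = (M1 ⊕ M2) ⊕ M1 over the first 5 bytes.
byte 0: (46 xor b4) xor 43 = f2 xor 43 = b1
byte 1: (75 xor b5) xor 61 = c0 xor 61 = a1
byte 2: (95 xor 04) xor 69 = 91 xor 69 = f8
byte 3: (d5 xor f6) xor 72 = 23 xor 72 = 51
byte 4: (c3 xor 83) xor 6f = 40 xor 6f = 2f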